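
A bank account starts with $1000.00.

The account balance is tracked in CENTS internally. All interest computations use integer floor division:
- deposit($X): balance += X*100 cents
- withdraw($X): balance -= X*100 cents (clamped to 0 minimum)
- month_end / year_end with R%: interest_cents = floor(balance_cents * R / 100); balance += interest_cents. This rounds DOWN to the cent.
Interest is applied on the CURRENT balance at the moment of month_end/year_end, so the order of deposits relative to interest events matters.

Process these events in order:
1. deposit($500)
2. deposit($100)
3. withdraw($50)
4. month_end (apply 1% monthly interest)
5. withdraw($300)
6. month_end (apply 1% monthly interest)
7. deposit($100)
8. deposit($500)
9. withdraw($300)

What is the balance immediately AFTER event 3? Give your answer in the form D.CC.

After 1 (deposit($500)): balance=$1500.00 total_interest=$0.00
After 2 (deposit($100)): balance=$1600.00 total_interest=$0.00
After 3 (withdraw($50)): balance=$1550.00 total_interest=$0.00

Answer: 1550.00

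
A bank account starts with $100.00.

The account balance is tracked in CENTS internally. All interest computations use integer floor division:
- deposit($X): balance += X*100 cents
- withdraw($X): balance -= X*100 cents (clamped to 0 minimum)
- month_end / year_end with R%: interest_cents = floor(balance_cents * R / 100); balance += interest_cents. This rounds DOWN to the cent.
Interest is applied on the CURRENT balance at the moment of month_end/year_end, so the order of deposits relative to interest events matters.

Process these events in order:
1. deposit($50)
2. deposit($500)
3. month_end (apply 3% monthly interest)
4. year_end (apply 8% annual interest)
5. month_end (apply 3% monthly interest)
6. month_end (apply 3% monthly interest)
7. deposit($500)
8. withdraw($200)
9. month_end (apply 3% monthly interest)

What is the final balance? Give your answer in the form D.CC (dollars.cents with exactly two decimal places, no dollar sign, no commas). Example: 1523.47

Answer: 1099.10

Derivation:
After 1 (deposit($50)): balance=$150.00 total_interest=$0.00
After 2 (deposit($500)): balance=$650.00 total_interest=$0.00
After 3 (month_end (apply 3% monthly interest)): balance=$669.50 total_interest=$19.50
After 4 (year_end (apply 8% annual interest)): balance=$723.06 total_interest=$73.06
After 5 (month_end (apply 3% monthly interest)): balance=$744.75 total_interest=$94.75
After 6 (month_end (apply 3% monthly interest)): balance=$767.09 total_interest=$117.09
After 7 (deposit($500)): balance=$1267.09 total_interest=$117.09
After 8 (withdraw($200)): balance=$1067.09 total_interest=$117.09
After 9 (month_end (apply 3% monthly interest)): balance=$1099.10 total_interest=$149.10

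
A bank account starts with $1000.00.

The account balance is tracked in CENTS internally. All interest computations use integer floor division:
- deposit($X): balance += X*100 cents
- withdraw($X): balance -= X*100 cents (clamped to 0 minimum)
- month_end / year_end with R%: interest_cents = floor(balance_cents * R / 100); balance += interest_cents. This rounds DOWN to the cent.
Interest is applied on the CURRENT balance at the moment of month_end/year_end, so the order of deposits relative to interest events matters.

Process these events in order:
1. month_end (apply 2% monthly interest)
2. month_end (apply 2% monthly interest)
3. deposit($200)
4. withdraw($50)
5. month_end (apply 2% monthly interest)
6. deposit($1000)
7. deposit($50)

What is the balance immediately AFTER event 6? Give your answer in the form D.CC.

After 1 (month_end (apply 2% monthly interest)): balance=$1020.00 total_interest=$20.00
After 2 (month_end (apply 2% monthly interest)): balance=$1040.40 total_interest=$40.40
After 3 (deposit($200)): balance=$1240.40 total_interest=$40.40
After 4 (withdraw($50)): balance=$1190.40 total_interest=$40.40
After 5 (month_end (apply 2% monthly interest)): balance=$1214.20 total_interest=$64.20
After 6 (deposit($1000)): balance=$2214.20 total_interest=$64.20

Answer: 2214.20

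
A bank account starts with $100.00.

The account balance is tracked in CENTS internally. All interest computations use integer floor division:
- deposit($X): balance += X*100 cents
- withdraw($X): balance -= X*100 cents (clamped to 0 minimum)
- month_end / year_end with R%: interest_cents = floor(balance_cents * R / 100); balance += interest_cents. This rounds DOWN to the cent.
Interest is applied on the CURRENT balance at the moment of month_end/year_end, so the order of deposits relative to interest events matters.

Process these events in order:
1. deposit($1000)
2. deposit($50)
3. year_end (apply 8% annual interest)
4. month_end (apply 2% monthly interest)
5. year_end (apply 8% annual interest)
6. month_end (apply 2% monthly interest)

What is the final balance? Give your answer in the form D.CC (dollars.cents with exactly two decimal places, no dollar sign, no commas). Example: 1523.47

After 1 (deposit($1000)): balance=$1100.00 total_interest=$0.00
After 2 (deposit($50)): balance=$1150.00 total_interest=$0.00
After 3 (year_end (apply 8% annual interest)): balance=$1242.00 total_interest=$92.00
After 4 (month_end (apply 2% monthly interest)): balance=$1266.84 total_interest=$116.84
After 5 (year_end (apply 8% annual interest)): balance=$1368.18 total_interest=$218.18
After 6 (month_end (apply 2% monthly interest)): balance=$1395.54 total_interest=$245.54

Answer: 1395.54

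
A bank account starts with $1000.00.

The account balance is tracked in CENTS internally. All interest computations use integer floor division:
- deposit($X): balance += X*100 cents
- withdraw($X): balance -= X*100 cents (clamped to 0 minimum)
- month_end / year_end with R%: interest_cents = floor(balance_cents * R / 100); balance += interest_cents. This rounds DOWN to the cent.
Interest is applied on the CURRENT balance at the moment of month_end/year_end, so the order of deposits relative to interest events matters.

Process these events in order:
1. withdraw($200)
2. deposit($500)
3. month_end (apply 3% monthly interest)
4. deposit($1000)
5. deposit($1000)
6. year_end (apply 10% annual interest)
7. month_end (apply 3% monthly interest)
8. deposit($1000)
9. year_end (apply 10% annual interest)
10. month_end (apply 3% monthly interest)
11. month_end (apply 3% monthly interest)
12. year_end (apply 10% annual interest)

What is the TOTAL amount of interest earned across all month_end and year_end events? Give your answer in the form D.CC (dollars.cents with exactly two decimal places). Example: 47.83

Answer: 1839.96

Derivation:
After 1 (withdraw($200)): balance=$800.00 total_interest=$0.00
After 2 (deposit($500)): balance=$1300.00 total_interest=$0.00
After 3 (month_end (apply 3% monthly interest)): balance=$1339.00 total_interest=$39.00
After 4 (deposit($1000)): balance=$2339.00 total_interest=$39.00
After 5 (deposit($1000)): balance=$3339.00 total_interest=$39.00
After 6 (year_end (apply 10% annual interest)): balance=$3672.90 total_interest=$372.90
After 7 (month_end (apply 3% monthly interest)): balance=$3783.08 total_interest=$483.08
After 8 (deposit($1000)): balance=$4783.08 total_interest=$483.08
After 9 (year_end (apply 10% annual interest)): balance=$5261.38 total_interest=$961.38
After 10 (month_end (apply 3% monthly interest)): balance=$5419.22 total_interest=$1119.22
After 11 (month_end (apply 3% monthly interest)): balance=$5581.79 total_interest=$1281.79
After 12 (year_end (apply 10% annual interest)): balance=$6139.96 total_interest=$1839.96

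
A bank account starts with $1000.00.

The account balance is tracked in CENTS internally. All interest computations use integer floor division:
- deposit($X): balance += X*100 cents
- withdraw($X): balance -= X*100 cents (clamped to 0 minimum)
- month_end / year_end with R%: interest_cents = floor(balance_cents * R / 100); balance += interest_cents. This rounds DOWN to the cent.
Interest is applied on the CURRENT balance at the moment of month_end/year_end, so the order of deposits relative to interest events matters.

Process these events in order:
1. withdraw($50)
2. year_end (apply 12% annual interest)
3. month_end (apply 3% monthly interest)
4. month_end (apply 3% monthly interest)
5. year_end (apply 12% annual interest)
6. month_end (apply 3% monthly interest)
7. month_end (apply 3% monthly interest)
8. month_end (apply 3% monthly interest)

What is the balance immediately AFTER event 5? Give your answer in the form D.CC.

After 1 (withdraw($50)): balance=$950.00 total_interest=$0.00
After 2 (year_end (apply 12% annual interest)): balance=$1064.00 total_interest=$114.00
After 3 (month_end (apply 3% monthly interest)): balance=$1095.92 total_interest=$145.92
After 4 (month_end (apply 3% monthly interest)): balance=$1128.79 total_interest=$178.79
After 5 (year_end (apply 12% annual interest)): balance=$1264.24 total_interest=$314.24

Answer: 1264.24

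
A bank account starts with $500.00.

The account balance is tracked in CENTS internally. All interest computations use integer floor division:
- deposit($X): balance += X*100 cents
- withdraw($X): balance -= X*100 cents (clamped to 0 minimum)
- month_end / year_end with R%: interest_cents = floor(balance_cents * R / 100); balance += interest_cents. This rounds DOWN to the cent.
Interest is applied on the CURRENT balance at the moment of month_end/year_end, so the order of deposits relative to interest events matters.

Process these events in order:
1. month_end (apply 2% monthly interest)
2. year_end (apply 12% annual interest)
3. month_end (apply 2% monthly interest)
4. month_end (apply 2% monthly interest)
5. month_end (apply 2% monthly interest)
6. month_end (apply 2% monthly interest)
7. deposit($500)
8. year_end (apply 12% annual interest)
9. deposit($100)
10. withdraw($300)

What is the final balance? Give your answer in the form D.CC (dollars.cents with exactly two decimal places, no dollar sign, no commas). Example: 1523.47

After 1 (month_end (apply 2% monthly interest)): balance=$510.00 total_interest=$10.00
After 2 (year_end (apply 12% annual interest)): balance=$571.20 total_interest=$71.20
After 3 (month_end (apply 2% monthly interest)): balance=$582.62 total_interest=$82.62
After 4 (month_end (apply 2% monthly interest)): balance=$594.27 total_interest=$94.27
After 5 (month_end (apply 2% monthly interest)): balance=$606.15 total_interest=$106.15
After 6 (month_end (apply 2% monthly interest)): balance=$618.27 total_interest=$118.27
After 7 (deposit($500)): balance=$1118.27 total_interest=$118.27
After 8 (year_end (apply 12% annual interest)): balance=$1252.46 total_interest=$252.46
After 9 (deposit($100)): balance=$1352.46 total_interest=$252.46
After 10 (withdraw($300)): balance=$1052.46 total_interest=$252.46

Answer: 1052.46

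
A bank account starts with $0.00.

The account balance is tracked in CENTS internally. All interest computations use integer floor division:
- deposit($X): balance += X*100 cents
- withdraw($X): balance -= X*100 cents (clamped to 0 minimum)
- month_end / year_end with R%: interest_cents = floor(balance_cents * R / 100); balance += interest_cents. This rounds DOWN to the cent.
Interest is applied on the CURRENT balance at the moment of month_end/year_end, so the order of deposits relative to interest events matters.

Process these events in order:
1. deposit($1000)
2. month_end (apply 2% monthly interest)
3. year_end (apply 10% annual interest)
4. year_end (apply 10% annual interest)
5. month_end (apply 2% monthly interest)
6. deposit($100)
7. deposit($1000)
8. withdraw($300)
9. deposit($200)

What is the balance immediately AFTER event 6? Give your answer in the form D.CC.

After 1 (deposit($1000)): balance=$1000.00 total_interest=$0.00
After 2 (month_end (apply 2% monthly interest)): balance=$1020.00 total_interest=$20.00
After 3 (year_end (apply 10% annual interest)): balance=$1122.00 total_interest=$122.00
After 4 (year_end (apply 10% annual interest)): balance=$1234.20 total_interest=$234.20
After 5 (month_end (apply 2% monthly interest)): balance=$1258.88 total_interest=$258.88
After 6 (deposit($100)): balance=$1358.88 total_interest=$258.88

Answer: 1358.88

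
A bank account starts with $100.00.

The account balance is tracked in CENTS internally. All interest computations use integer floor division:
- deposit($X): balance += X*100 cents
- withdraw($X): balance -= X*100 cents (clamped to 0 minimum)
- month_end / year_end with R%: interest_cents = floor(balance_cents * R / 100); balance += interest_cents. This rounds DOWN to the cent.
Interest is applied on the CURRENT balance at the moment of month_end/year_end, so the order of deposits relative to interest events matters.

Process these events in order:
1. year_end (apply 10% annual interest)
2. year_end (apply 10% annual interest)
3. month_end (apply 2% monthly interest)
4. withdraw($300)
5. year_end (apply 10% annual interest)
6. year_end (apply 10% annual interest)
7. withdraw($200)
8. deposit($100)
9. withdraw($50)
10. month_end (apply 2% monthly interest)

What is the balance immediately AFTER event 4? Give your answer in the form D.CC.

Answer: 0.00

Derivation:
After 1 (year_end (apply 10% annual interest)): balance=$110.00 total_interest=$10.00
After 2 (year_end (apply 10% annual interest)): balance=$121.00 total_interest=$21.00
After 3 (month_end (apply 2% monthly interest)): balance=$123.42 total_interest=$23.42
After 4 (withdraw($300)): balance=$0.00 total_interest=$23.42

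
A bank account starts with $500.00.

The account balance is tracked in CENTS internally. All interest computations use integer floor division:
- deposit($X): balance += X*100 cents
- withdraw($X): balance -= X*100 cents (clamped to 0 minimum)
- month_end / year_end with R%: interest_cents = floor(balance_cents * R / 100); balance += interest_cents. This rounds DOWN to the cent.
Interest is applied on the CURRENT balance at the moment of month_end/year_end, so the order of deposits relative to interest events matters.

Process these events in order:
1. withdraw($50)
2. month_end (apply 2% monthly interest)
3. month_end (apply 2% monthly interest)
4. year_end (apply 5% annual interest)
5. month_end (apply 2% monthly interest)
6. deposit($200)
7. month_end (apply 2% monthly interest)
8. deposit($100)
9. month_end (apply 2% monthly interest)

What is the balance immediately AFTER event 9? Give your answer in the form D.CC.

Answer: 831.73

Derivation:
After 1 (withdraw($50)): balance=$450.00 total_interest=$0.00
After 2 (month_end (apply 2% monthly interest)): balance=$459.00 total_interest=$9.00
After 3 (month_end (apply 2% monthly interest)): balance=$468.18 total_interest=$18.18
After 4 (year_end (apply 5% annual interest)): balance=$491.58 total_interest=$41.58
After 5 (month_end (apply 2% monthly interest)): balance=$501.41 total_interest=$51.41
After 6 (deposit($200)): balance=$701.41 total_interest=$51.41
After 7 (month_end (apply 2% monthly interest)): balance=$715.43 total_interest=$65.43
After 8 (deposit($100)): balance=$815.43 total_interest=$65.43
After 9 (month_end (apply 2% monthly interest)): balance=$831.73 total_interest=$81.73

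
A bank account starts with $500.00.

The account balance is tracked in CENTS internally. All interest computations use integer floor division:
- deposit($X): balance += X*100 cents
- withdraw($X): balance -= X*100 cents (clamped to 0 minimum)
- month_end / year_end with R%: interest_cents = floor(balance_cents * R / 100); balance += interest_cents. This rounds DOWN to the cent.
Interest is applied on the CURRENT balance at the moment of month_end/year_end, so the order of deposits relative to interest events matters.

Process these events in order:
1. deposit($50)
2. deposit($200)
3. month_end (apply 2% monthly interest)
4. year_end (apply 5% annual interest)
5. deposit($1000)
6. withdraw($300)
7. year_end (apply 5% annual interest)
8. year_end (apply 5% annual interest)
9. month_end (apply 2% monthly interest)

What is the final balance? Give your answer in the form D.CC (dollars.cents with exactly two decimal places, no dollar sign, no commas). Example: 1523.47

Answer: 1690.47

Derivation:
After 1 (deposit($50)): balance=$550.00 total_interest=$0.00
After 2 (deposit($200)): balance=$750.00 total_interest=$0.00
After 3 (month_end (apply 2% monthly interest)): balance=$765.00 total_interest=$15.00
After 4 (year_end (apply 5% annual interest)): balance=$803.25 total_interest=$53.25
After 5 (deposit($1000)): balance=$1803.25 total_interest=$53.25
After 6 (withdraw($300)): balance=$1503.25 total_interest=$53.25
After 7 (year_end (apply 5% annual interest)): balance=$1578.41 total_interest=$128.41
After 8 (year_end (apply 5% annual interest)): balance=$1657.33 total_interest=$207.33
After 9 (month_end (apply 2% monthly interest)): balance=$1690.47 total_interest=$240.47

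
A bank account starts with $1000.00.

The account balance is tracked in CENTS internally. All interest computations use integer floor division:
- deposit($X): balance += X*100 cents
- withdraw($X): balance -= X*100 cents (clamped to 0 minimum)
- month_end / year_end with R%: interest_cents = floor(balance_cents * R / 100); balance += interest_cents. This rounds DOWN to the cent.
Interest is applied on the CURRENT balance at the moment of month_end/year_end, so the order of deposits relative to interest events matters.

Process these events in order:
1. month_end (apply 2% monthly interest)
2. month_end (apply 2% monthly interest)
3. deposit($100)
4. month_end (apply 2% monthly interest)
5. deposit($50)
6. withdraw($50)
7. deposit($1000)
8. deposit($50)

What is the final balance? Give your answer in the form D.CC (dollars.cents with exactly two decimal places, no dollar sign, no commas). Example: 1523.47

After 1 (month_end (apply 2% monthly interest)): balance=$1020.00 total_interest=$20.00
After 2 (month_end (apply 2% monthly interest)): balance=$1040.40 total_interest=$40.40
After 3 (deposit($100)): balance=$1140.40 total_interest=$40.40
After 4 (month_end (apply 2% monthly interest)): balance=$1163.20 total_interest=$63.20
After 5 (deposit($50)): balance=$1213.20 total_interest=$63.20
After 6 (withdraw($50)): balance=$1163.20 total_interest=$63.20
After 7 (deposit($1000)): balance=$2163.20 total_interest=$63.20
After 8 (deposit($50)): balance=$2213.20 total_interest=$63.20

Answer: 2213.20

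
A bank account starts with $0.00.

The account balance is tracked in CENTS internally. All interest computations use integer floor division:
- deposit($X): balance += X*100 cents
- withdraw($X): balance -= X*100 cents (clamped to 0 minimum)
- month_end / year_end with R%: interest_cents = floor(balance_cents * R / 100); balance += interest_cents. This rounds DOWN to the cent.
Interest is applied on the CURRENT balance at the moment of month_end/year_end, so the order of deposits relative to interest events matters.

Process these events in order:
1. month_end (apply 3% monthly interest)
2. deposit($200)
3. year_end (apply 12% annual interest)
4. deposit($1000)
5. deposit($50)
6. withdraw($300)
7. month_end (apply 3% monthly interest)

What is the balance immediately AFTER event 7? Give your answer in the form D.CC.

Answer: 1003.22

Derivation:
After 1 (month_end (apply 3% monthly interest)): balance=$0.00 total_interest=$0.00
After 2 (deposit($200)): balance=$200.00 total_interest=$0.00
After 3 (year_end (apply 12% annual interest)): balance=$224.00 total_interest=$24.00
After 4 (deposit($1000)): balance=$1224.00 total_interest=$24.00
After 5 (deposit($50)): balance=$1274.00 total_interest=$24.00
After 6 (withdraw($300)): balance=$974.00 total_interest=$24.00
After 7 (month_end (apply 3% monthly interest)): balance=$1003.22 total_interest=$53.22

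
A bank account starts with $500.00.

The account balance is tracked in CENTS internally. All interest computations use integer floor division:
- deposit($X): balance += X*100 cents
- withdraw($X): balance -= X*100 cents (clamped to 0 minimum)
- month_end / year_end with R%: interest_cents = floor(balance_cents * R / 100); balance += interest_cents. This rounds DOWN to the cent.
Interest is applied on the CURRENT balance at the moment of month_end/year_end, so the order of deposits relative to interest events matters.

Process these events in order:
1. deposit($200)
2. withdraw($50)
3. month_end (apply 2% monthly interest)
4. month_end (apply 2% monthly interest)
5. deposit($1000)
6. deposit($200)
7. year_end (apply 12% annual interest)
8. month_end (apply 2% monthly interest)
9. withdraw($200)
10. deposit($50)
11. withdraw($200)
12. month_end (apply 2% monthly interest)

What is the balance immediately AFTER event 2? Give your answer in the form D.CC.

Answer: 650.00

Derivation:
After 1 (deposit($200)): balance=$700.00 total_interest=$0.00
After 2 (withdraw($50)): balance=$650.00 total_interest=$0.00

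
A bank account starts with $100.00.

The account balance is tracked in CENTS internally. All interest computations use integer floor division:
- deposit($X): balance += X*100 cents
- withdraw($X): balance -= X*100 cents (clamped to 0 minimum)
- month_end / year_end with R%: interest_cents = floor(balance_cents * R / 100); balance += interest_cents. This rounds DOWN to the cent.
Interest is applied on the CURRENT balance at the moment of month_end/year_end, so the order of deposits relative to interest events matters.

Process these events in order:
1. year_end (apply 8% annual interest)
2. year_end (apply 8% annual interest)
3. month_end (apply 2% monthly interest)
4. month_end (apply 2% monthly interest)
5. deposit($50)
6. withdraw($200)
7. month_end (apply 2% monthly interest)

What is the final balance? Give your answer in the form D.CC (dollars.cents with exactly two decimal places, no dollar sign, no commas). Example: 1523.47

Answer: 0.00

Derivation:
After 1 (year_end (apply 8% annual interest)): balance=$108.00 total_interest=$8.00
After 2 (year_end (apply 8% annual interest)): balance=$116.64 total_interest=$16.64
After 3 (month_end (apply 2% monthly interest)): balance=$118.97 total_interest=$18.97
After 4 (month_end (apply 2% monthly interest)): balance=$121.34 total_interest=$21.34
After 5 (deposit($50)): balance=$171.34 total_interest=$21.34
After 6 (withdraw($200)): balance=$0.00 total_interest=$21.34
After 7 (month_end (apply 2% monthly interest)): balance=$0.00 total_interest=$21.34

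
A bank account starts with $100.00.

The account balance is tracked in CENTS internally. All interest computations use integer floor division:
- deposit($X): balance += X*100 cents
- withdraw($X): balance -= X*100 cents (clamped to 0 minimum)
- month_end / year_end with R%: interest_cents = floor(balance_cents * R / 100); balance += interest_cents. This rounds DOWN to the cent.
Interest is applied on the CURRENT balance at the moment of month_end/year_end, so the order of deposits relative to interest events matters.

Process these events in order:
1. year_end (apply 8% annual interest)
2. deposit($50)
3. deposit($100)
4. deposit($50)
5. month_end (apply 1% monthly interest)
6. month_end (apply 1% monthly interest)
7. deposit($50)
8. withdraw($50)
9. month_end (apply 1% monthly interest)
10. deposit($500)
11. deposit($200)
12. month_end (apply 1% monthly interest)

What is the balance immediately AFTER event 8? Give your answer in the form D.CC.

Answer: 314.19

Derivation:
After 1 (year_end (apply 8% annual interest)): balance=$108.00 total_interest=$8.00
After 2 (deposit($50)): balance=$158.00 total_interest=$8.00
After 3 (deposit($100)): balance=$258.00 total_interest=$8.00
After 4 (deposit($50)): balance=$308.00 total_interest=$8.00
After 5 (month_end (apply 1% monthly interest)): balance=$311.08 total_interest=$11.08
After 6 (month_end (apply 1% monthly interest)): balance=$314.19 total_interest=$14.19
After 7 (deposit($50)): balance=$364.19 total_interest=$14.19
After 8 (withdraw($50)): balance=$314.19 total_interest=$14.19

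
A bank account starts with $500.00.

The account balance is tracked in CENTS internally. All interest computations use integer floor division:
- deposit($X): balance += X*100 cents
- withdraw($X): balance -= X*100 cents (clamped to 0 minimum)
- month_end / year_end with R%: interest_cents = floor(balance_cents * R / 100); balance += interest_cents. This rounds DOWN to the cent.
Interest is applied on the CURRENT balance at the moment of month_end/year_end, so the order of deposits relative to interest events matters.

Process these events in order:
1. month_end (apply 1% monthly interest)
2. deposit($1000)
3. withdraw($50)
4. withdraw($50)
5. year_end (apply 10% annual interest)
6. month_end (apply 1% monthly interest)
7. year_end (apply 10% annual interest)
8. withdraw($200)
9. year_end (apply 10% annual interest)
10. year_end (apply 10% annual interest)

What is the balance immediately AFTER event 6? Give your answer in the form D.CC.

After 1 (month_end (apply 1% monthly interest)): balance=$505.00 total_interest=$5.00
After 2 (deposit($1000)): balance=$1505.00 total_interest=$5.00
After 3 (withdraw($50)): balance=$1455.00 total_interest=$5.00
After 4 (withdraw($50)): balance=$1405.00 total_interest=$5.00
After 5 (year_end (apply 10% annual interest)): balance=$1545.50 total_interest=$145.50
After 6 (month_end (apply 1% monthly interest)): balance=$1560.95 total_interest=$160.95

Answer: 1560.95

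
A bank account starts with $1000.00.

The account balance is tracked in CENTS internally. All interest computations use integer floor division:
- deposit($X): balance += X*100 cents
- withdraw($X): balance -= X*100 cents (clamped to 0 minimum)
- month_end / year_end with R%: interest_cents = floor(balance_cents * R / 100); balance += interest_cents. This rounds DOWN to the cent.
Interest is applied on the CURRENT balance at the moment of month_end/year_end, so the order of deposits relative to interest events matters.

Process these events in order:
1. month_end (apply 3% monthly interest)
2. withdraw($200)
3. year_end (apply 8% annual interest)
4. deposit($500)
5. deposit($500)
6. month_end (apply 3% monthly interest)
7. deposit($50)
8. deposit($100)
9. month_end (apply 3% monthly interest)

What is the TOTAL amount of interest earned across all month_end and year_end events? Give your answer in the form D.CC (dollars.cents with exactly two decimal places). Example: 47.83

Answer: 216.38

Derivation:
After 1 (month_end (apply 3% monthly interest)): balance=$1030.00 total_interest=$30.00
After 2 (withdraw($200)): balance=$830.00 total_interest=$30.00
After 3 (year_end (apply 8% annual interest)): balance=$896.40 total_interest=$96.40
After 4 (deposit($500)): balance=$1396.40 total_interest=$96.40
After 5 (deposit($500)): balance=$1896.40 total_interest=$96.40
After 6 (month_end (apply 3% monthly interest)): balance=$1953.29 total_interest=$153.29
After 7 (deposit($50)): balance=$2003.29 total_interest=$153.29
After 8 (deposit($100)): balance=$2103.29 total_interest=$153.29
After 9 (month_end (apply 3% monthly interest)): balance=$2166.38 total_interest=$216.38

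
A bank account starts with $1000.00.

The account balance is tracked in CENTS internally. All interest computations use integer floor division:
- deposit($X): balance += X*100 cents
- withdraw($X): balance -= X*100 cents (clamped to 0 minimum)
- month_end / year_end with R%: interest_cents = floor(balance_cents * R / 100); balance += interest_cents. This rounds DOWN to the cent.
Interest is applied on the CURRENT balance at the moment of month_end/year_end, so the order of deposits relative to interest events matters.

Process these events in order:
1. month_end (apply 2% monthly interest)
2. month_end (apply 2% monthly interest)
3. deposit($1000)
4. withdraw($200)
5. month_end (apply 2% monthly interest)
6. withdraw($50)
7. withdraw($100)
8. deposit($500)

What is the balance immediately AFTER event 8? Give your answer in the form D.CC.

Answer: 2227.20

Derivation:
After 1 (month_end (apply 2% monthly interest)): balance=$1020.00 total_interest=$20.00
After 2 (month_end (apply 2% monthly interest)): balance=$1040.40 total_interest=$40.40
After 3 (deposit($1000)): balance=$2040.40 total_interest=$40.40
After 4 (withdraw($200)): balance=$1840.40 total_interest=$40.40
After 5 (month_end (apply 2% monthly interest)): balance=$1877.20 total_interest=$77.20
After 6 (withdraw($50)): balance=$1827.20 total_interest=$77.20
After 7 (withdraw($100)): balance=$1727.20 total_interest=$77.20
After 8 (deposit($500)): balance=$2227.20 total_interest=$77.20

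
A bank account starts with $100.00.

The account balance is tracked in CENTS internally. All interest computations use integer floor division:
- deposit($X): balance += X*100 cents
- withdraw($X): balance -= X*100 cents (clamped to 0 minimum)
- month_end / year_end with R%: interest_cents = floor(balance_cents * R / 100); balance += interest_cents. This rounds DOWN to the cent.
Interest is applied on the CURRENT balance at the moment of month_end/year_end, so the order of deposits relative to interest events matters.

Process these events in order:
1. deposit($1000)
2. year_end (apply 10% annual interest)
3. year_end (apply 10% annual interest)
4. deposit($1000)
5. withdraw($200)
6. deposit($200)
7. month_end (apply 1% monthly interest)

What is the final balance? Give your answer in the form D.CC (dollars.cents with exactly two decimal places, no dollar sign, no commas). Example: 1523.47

After 1 (deposit($1000)): balance=$1100.00 total_interest=$0.00
After 2 (year_end (apply 10% annual interest)): balance=$1210.00 total_interest=$110.00
After 3 (year_end (apply 10% annual interest)): balance=$1331.00 total_interest=$231.00
After 4 (deposit($1000)): balance=$2331.00 total_interest=$231.00
After 5 (withdraw($200)): balance=$2131.00 total_interest=$231.00
After 6 (deposit($200)): balance=$2331.00 total_interest=$231.00
After 7 (month_end (apply 1% monthly interest)): balance=$2354.31 total_interest=$254.31

Answer: 2354.31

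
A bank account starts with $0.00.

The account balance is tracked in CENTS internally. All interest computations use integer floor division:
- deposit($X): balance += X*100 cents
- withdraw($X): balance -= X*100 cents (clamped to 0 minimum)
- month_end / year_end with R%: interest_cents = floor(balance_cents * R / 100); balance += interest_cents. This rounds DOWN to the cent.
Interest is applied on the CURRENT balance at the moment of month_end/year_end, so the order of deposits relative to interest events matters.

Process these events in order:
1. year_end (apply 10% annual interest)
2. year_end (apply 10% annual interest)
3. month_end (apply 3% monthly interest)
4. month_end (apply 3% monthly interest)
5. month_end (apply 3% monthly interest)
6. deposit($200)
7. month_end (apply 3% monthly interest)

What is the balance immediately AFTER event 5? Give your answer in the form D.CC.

After 1 (year_end (apply 10% annual interest)): balance=$0.00 total_interest=$0.00
After 2 (year_end (apply 10% annual interest)): balance=$0.00 total_interest=$0.00
After 3 (month_end (apply 3% monthly interest)): balance=$0.00 total_interest=$0.00
After 4 (month_end (apply 3% monthly interest)): balance=$0.00 total_interest=$0.00
After 5 (month_end (apply 3% monthly interest)): balance=$0.00 total_interest=$0.00

Answer: 0.00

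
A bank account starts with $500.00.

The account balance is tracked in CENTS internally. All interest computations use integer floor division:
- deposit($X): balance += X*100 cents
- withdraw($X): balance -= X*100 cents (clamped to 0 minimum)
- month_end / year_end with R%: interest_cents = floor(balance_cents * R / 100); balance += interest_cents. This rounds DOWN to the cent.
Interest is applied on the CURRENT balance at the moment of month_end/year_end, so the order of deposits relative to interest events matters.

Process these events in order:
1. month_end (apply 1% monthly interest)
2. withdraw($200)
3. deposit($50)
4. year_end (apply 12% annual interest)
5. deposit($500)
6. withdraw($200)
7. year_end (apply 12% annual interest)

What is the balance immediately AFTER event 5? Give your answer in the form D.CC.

After 1 (month_end (apply 1% monthly interest)): balance=$505.00 total_interest=$5.00
After 2 (withdraw($200)): balance=$305.00 total_interest=$5.00
After 3 (deposit($50)): balance=$355.00 total_interest=$5.00
After 4 (year_end (apply 12% annual interest)): balance=$397.60 total_interest=$47.60
After 5 (deposit($500)): balance=$897.60 total_interest=$47.60

Answer: 897.60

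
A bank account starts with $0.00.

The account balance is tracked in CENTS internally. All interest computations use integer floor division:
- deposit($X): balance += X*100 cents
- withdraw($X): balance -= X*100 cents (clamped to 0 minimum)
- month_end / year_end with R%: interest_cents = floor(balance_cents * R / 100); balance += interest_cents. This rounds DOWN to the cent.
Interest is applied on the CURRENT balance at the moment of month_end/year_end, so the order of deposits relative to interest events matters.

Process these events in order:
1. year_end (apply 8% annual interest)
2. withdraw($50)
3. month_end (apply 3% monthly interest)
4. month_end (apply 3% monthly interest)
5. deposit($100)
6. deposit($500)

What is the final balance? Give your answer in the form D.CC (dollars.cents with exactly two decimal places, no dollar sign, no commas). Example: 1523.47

After 1 (year_end (apply 8% annual interest)): balance=$0.00 total_interest=$0.00
After 2 (withdraw($50)): balance=$0.00 total_interest=$0.00
After 3 (month_end (apply 3% monthly interest)): balance=$0.00 total_interest=$0.00
After 4 (month_end (apply 3% monthly interest)): balance=$0.00 total_interest=$0.00
After 5 (deposit($100)): balance=$100.00 total_interest=$0.00
After 6 (deposit($500)): balance=$600.00 total_interest=$0.00

Answer: 600.00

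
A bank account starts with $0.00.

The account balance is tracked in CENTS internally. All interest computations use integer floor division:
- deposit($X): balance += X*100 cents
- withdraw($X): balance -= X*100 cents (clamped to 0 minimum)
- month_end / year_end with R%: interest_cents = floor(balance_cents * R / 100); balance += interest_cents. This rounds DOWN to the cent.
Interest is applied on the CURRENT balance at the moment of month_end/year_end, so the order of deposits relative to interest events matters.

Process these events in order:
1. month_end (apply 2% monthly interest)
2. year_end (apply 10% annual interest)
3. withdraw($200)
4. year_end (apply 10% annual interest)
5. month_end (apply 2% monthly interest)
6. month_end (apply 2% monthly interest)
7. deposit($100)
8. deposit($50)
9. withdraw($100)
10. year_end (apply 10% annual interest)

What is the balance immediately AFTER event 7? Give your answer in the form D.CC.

Answer: 100.00

Derivation:
After 1 (month_end (apply 2% monthly interest)): balance=$0.00 total_interest=$0.00
After 2 (year_end (apply 10% annual interest)): balance=$0.00 total_interest=$0.00
After 3 (withdraw($200)): balance=$0.00 total_interest=$0.00
After 4 (year_end (apply 10% annual interest)): balance=$0.00 total_interest=$0.00
After 5 (month_end (apply 2% monthly interest)): balance=$0.00 total_interest=$0.00
After 6 (month_end (apply 2% monthly interest)): balance=$0.00 total_interest=$0.00
After 7 (deposit($100)): balance=$100.00 total_interest=$0.00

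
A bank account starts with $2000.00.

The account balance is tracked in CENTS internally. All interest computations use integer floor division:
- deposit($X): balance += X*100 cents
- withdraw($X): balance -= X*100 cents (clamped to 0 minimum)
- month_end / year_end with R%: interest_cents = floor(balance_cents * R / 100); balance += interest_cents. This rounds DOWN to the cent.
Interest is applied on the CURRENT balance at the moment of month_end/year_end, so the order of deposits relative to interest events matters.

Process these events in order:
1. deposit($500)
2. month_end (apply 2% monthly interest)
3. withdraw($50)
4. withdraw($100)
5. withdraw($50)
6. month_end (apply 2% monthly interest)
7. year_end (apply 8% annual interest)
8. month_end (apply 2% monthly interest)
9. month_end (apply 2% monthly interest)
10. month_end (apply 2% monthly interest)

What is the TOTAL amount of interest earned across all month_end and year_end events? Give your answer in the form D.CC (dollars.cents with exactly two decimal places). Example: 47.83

Answer: 447.20

Derivation:
After 1 (deposit($500)): balance=$2500.00 total_interest=$0.00
After 2 (month_end (apply 2% monthly interest)): balance=$2550.00 total_interest=$50.00
After 3 (withdraw($50)): balance=$2500.00 total_interest=$50.00
After 4 (withdraw($100)): balance=$2400.00 total_interest=$50.00
After 5 (withdraw($50)): balance=$2350.00 total_interest=$50.00
After 6 (month_end (apply 2% monthly interest)): balance=$2397.00 total_interest=$97.00
After 7 (year_end (apply 8% annual interest)): balance=$2588.76 total_interest=$288.76
After 8 (month_end (apply 2% monthly interest)): balance=$2640.53 total_interest=$340.53
After 9 (month_end (apply 2% monthly interest)): balance=$2693.34 total_interest=$393.34
After 10 (month_end (apply 2% monthly interest)): balance=$2747.20 total_interest=$447.20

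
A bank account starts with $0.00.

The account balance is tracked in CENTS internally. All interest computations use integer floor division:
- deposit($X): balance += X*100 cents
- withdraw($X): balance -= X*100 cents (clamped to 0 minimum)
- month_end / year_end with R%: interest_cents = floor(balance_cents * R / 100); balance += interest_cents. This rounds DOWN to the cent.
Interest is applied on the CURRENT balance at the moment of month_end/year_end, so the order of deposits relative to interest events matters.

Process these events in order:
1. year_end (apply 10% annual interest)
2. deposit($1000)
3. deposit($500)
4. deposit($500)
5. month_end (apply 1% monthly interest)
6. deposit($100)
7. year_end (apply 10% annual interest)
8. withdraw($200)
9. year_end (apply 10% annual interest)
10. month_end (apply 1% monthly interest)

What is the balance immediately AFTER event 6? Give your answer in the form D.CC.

After 1 (year_end (apply 10% annual interest)): balance=$0.00 total_interest=$0.00
After 2 (deposit($1000)): balance=$1000.00 total_interest=$0.00
After 3 (deposit($500)): balance=$1500.00 total_interest=$0.00
After 4 (deposit($500)): balance=$2000.00 total_interest=$0.00
After 5 (month_end (apply 1% monthly interest)): balance=$2020.00 total_interest=$20.00
After 6 (deposit($100)): balance=$2120.00 total_interest=$20.00

Answer: 2120.00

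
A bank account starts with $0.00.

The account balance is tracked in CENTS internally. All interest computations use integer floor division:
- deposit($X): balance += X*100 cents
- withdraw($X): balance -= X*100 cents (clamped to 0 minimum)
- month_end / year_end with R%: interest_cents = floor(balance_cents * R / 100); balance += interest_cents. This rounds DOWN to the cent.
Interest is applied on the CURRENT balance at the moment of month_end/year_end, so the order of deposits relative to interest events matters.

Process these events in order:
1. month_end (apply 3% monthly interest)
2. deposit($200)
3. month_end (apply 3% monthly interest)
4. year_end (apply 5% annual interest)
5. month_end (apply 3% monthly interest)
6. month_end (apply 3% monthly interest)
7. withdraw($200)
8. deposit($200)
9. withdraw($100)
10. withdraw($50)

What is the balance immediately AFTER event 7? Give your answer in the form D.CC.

After 1 (month_end (apply 3% monthly interest)): balance=$0.00 total_interest=$0.00
After 2 (deposit($200)): balance=$200.00 total_interest=$0.00
After 3 (month_end (apply 3% monthly interest)): balance=$206.00 total_interest=$6.00
After 4 (year_end (apply 5% annual interest)): balance=$216.30 total_interest=$16.30
After 5 (month_end (apply 3% monthly interest)): balance=$222.78 total_interest=$22.78
After 6 (month_end (apply 3% monthly interest)): balance=$229.46 total_interest=$29.46
After 7 (withdraw($200)): balance=$29.46 total_interest=$29.46

Answer: 29.46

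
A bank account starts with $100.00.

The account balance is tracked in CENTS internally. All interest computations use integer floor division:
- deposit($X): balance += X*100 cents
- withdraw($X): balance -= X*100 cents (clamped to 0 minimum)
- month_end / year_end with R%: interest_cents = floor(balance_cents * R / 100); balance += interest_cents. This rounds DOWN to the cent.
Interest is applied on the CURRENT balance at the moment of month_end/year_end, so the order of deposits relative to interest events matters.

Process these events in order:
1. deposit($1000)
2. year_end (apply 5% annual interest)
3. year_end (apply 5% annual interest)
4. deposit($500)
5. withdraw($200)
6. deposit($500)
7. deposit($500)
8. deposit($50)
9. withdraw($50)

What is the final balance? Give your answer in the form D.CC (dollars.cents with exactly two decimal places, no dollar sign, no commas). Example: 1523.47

After 1 (deposit($1000)): balance=$1100.00 total_interest=$0.00
After 2 (year_end (apply 5% annual interest)): balance=$1155.00 total_interest=$55.00
After 3 (year_end (apply 5% annual interest)): balance=$1212.75 total_interest=$112.75
After 4 (deposit($500)): balance=$1712.75 total_interest=$112.75
After 5 (withdraw($200)): balance=$1512.75 total_interest=$112.75
After 6 (deposit($500)): balance=$2012.75 total_interest=$112.75
After 7 (deposit($500)): balance=$2512.75 total_interest=$112.75
After 8 (deposit($50)): balance=$2562.75 total_interest=$112.75
After 9 (withdraw($50)): balance=$2512.75 total_interest=$112.75

Answer: 2512.75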